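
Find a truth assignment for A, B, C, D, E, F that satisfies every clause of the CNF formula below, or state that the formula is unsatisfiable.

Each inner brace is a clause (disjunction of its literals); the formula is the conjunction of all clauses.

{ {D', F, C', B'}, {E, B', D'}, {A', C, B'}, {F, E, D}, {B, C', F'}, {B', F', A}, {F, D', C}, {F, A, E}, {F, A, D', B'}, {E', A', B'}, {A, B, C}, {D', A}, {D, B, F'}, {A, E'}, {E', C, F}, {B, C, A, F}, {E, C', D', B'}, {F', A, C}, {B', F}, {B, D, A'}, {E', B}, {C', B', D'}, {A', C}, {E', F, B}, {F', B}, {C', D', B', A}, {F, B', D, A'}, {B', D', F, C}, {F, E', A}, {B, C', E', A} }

Branch on D: set D = 0.
Branch on F: set F = 1.
(B) alone gives B = 1.
(A) alone gives A = 1.
(C) alone gives C = 1.
(E') alone gives E = 0.
This assignment satisfies each clause.

A=1,  B=1,  C=1,  D=0,  E=0,  F=1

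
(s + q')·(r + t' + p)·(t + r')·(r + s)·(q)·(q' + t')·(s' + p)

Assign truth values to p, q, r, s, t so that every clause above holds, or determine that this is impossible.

From the singleton clause (q), q = 1.
From the singleton clause (s), s = 1.
From the singleton clause (t'), t = 0.
From the singleton clause (r'), r = 0.
From the singleton clause (p), p = 1.
Every clause now holds.

p ↦ 1; q ↦ 1; r ↦ 0; s ↦ 1; t ↦ 0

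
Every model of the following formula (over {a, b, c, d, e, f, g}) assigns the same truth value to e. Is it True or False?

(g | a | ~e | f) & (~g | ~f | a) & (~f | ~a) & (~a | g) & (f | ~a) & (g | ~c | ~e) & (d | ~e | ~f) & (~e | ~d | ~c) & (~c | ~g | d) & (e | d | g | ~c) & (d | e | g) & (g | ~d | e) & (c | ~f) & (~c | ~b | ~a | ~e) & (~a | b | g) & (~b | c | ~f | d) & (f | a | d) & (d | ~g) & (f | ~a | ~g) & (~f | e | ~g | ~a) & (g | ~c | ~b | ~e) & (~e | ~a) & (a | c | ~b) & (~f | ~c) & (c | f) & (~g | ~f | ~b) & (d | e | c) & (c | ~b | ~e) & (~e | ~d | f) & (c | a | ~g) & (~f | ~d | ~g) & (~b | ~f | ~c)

False

Suppose e = 1.
Unit clause (~a) forces a = 0.
Branch on g: set g = 1.
Unit clause (~f) forces f = 0.
Unit clause (d) forces d = 1.
That conflicts with the unit clause (~d).
Undo g and try g = 0.
Unit clause (f) forces f = 1.
Unit clause (~c) forces c = 0.
That conflicts with the unit clause (c).
Either choice for g ends in contradiction.
So every satisfying assignment has e = False.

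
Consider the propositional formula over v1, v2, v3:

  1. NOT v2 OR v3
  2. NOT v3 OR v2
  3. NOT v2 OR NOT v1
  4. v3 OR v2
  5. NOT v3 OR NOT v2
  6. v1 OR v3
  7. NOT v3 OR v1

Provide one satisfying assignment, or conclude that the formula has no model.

Branch on v2: set v2 = false.
The clause (NOT v3) is unit, so v3 = false.
But (v3) is also a unit clause — contradiction.
Backtrack on v2: now try v2 = true.
The clause (v3) is unit, so v3 = true.
But (NOT v3) is also a unit clause — contradiction.
Neither v2 = true nor v2 = false works.

UNSATISFIABLE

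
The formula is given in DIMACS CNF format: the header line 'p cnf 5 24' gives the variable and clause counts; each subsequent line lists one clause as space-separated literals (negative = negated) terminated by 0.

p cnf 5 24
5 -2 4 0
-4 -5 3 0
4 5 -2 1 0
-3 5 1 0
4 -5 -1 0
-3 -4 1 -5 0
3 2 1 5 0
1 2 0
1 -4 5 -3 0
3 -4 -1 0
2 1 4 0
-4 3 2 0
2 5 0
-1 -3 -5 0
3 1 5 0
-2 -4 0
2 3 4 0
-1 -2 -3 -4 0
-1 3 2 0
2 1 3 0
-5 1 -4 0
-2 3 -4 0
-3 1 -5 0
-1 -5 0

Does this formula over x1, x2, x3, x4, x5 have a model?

Yes

Branch on x1: set x1 = False.
Unit clause (x2) forces x2 = True.
Unit clause (¬x4) forces x4 = False.
Unit clause (x5) forces x5 = True.
Unit clause (¬x3) forces x3 = False.
This assignment satisfies each clause.
A satisfying assignment: x1=False, x2=True, x3=False, x4=False, x5=True.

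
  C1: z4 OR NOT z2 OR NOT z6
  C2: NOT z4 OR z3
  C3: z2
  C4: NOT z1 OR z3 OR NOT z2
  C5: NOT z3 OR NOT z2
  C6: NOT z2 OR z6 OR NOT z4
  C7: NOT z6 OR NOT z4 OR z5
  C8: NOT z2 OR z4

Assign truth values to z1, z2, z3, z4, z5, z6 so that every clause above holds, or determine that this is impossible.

The clause (z2) is unit, so z2 = true.
The clause (NOT z3) is unit, so z3 = false.
The clause (NOT z4) is unit, so z4 = false.
Now (z4) is unsatisfied and unit — conflict.

UNSATISFIABLE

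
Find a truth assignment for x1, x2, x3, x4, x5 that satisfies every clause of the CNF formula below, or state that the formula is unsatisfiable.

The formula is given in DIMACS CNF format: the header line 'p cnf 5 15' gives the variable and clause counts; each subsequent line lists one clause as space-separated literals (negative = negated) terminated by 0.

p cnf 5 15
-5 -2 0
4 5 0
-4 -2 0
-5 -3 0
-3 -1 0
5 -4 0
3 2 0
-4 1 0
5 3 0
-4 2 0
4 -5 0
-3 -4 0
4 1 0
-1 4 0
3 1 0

UNSATISFIABLE

Branch on x5: set x5 = False.
The clause (x4) is unit, so x4 = True.
Now (¬x4) is unsatisfied and unit — conflict.
That branch fails; take x5 = True instead.
The clause (¬x2) is unit, so x2 = False.
The clause (¬x3) is unit, so x3 = False.
Now (x3) is unsatisfied and unit — conflict.
Neither x5 = True nor x5 = False works.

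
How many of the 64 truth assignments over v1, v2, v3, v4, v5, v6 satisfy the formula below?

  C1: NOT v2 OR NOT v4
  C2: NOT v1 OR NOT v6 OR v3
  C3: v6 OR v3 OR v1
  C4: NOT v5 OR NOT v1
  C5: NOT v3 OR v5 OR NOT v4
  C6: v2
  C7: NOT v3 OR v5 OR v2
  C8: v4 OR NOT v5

There are 2^6 = 64 truth assignments over (v1, v2, v3, v4, v5, v6).
Split on v5. With v5 = true, the clauses containing v5 are satisfied and NOT v5 drops from the rest; 0 of the 2^5 = 32 assignments to the other variables satisfy what remains.
With v5 = false, by the same count on the reduced clause set, 6 assignments work.
(One model: v1=F, v2=T, v3=F, v4=F, v5=F, v6=T.)
Total: 0 + 6 = 6.

6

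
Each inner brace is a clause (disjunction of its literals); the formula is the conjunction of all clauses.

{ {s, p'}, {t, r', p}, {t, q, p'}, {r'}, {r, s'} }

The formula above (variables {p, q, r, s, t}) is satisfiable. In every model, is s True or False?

False

Suppose s = 1.
Unit clause (r') forces r = 0.
That conflicts with the unit clause (r).
So every satisfying assignment has s = False.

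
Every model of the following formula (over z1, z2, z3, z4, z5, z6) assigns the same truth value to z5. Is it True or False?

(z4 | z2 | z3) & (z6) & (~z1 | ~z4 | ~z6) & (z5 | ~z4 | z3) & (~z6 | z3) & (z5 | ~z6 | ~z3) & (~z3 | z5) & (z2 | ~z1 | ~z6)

True

Suppose z5 = 0.
(z6) alone gives z6 = 1.
(z3) alone gives z3 = 1.
Now (~z3) is unsatisfied and unit — conflict.
So every satisfying assignment has z5 = True.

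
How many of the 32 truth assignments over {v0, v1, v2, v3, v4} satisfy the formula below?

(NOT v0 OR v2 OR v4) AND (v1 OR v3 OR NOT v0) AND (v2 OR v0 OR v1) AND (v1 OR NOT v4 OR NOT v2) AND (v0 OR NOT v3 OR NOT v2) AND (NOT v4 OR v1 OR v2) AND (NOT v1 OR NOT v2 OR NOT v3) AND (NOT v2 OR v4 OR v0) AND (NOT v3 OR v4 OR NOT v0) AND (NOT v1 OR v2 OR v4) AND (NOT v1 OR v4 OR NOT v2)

6

There are 2^5 = 32 truth assignments over (v0, v1, v2, v3, v4).
Split on v2. With v2 = true, the clauses containing v2 are satisfied and NOT v2 drops from the rest; 2 of the 2^4 = 16 assignments to the other variables satisfy what remains.
With v2 = false, by the same count on the reduced clause set, 4 assignments work.
(One model: v0=F, v1=T, v2=F, v3=F, v4=T.)
Total: 2 + 4 = 6.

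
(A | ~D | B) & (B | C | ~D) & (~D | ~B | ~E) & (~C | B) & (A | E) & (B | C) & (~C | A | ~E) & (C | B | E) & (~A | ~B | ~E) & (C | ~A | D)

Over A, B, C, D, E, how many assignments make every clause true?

4

There are 2^5 = 32 truth assignments over (A, B, C, D, E).
Split on B. With B = 1, the clauses containing B are satisfied and ~B drops from the rest; 4 of the 2^4 = 16 assignments to the other variables satisfy what remains.
With B = 0, by the same count on the reduced clause set, 0 assignments work.
Total: 4 + 0 = 4.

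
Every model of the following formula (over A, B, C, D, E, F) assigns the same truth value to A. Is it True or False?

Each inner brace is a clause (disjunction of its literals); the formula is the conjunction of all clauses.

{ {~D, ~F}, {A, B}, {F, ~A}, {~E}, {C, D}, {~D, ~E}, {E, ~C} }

Suppose A = 1.
From the singleton clause (F), F = 1.
From the singleton clause (~D), D = 0.
From the singleton clause (~E), E = 0.
From the singleton clause (C), C = 1.
That conflicts with the unit clause (~C).
So every satisfying assignment has A = False.

False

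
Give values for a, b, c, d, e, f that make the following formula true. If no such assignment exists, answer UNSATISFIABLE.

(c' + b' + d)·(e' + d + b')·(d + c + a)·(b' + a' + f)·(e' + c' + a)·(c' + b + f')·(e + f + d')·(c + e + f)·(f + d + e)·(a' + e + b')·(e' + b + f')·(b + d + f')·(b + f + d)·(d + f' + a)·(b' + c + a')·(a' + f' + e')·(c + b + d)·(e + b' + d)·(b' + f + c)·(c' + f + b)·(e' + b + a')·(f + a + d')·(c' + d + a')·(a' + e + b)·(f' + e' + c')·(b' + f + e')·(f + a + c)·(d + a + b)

Try c = 1.
Try b = 1.
From the singleton clause (d), d = 1.
Try a = 0.
From the singleton clause (e'), e = 0.
From the singleton clause (f), f = 1.
This assignment satisfies each clause.

a: 0; b: 1; c: 1; d: 1; e: 0; f: 1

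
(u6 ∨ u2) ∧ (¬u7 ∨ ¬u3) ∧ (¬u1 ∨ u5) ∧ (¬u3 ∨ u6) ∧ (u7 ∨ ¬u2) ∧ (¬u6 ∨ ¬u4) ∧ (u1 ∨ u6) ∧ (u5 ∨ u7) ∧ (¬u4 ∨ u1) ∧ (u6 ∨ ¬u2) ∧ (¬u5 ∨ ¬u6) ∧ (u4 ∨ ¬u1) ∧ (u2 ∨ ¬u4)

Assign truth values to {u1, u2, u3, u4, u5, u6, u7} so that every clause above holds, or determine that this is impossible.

u1 ↦ False, u2 ↦ False, u3 ↦ False, u4 ↦ False, u5 ↦ False, u6 ↦ True, u7 ↦ True

Try u6 = True.
Unit clause (¬u4) forces u4 = False.
Unit clause (¬u5) forces u5 = False.
Unit clause (¬u1) forces u1 = False.
Unit clause (u7) forces u7 = True.
Unit clause (¬u3) forces u3 = False.
All clauses hold; u2 can take either value.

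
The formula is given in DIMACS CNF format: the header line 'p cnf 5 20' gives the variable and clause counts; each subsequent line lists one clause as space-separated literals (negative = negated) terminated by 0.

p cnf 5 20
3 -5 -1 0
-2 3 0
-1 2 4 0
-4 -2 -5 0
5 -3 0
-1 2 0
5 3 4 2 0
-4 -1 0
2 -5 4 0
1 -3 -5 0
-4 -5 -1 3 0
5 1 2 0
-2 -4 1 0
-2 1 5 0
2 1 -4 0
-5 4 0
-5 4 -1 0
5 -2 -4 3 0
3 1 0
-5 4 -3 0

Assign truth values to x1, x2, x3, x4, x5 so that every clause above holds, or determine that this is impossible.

UNSATISFIABLE

Branch on x2: set x2 = False.
From the singleton clause (¬x1), x1 = False.
From the singleton clause (x5), x5 = True.
From the singleton clause (x4), x4 = True.
That conflicts with the unit clause (¬x4).
Backtrack on x2: now try x2 = True.
From the singleton clause (x3), x3 = True.
From the singleton clause (x5), x5 = True.
From the singleton clause (¬x4), x4 = False.
That conflicts with the unit clause (x4).
Both values of x2 lead to a conflict.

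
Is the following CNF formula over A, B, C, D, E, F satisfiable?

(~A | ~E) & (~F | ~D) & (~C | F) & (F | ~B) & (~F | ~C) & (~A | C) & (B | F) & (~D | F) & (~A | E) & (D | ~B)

Yes

Try A = 0.
Try F = 1.
The clause (~D) is unit, so D = 0.
The clause (~C) is unit, so C = 0.
The clause (~B) is unit, so B = 0.
All clauses hold; E can take either value.
A satisfying assignment: A: 0,  B: 0,  C: 0,  D: 0,  E: 1,  F: 1.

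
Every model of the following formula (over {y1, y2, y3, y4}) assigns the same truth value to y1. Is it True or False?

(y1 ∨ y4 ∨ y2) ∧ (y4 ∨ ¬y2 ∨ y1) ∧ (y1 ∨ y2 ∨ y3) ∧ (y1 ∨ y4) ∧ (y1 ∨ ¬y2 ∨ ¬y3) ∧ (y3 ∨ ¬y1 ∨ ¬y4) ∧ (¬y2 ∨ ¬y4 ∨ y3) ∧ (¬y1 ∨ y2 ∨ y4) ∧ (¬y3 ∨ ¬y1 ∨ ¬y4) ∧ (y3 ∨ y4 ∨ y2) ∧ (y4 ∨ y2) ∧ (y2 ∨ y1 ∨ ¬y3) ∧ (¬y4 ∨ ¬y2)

Suppose y1 = False.
Unit clause (y4) forces y4 = True.
Unit clause (¬y2) forces y2 = False.
Unit clause (y3) forces y3 = True.
Now (¬y3) is unsatisfied and unit — conflict.
So every satisfying assignment has y1 = True.

True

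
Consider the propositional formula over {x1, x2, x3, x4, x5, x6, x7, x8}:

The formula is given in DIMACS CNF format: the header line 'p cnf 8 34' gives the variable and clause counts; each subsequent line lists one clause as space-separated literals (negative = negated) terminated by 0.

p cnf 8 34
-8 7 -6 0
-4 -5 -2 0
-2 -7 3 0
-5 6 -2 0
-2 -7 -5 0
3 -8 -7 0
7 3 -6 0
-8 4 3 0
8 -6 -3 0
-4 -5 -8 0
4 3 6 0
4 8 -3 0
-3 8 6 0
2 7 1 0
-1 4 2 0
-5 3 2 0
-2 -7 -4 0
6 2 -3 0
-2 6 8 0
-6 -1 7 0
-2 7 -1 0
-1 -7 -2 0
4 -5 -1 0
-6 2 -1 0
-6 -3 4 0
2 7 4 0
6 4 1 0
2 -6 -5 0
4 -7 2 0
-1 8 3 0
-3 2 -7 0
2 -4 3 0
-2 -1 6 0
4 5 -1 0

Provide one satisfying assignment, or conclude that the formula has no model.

x1 ↦ False; x2 ↦ True; x3 ↦ False; x4 ↦ True; x5 ↦ False; x6 ↦ False; x7 ↦ False; x8 ↦ True

Case x8 = True:
Case x7 = False:
(¬x6) alone gives x6 = False.
Case x5 = False:
Case x4 = True:
Case x2 = True:
(¬x1) alone gives x1 = False.
Every clause is now satisfied; x3 is unconstrained.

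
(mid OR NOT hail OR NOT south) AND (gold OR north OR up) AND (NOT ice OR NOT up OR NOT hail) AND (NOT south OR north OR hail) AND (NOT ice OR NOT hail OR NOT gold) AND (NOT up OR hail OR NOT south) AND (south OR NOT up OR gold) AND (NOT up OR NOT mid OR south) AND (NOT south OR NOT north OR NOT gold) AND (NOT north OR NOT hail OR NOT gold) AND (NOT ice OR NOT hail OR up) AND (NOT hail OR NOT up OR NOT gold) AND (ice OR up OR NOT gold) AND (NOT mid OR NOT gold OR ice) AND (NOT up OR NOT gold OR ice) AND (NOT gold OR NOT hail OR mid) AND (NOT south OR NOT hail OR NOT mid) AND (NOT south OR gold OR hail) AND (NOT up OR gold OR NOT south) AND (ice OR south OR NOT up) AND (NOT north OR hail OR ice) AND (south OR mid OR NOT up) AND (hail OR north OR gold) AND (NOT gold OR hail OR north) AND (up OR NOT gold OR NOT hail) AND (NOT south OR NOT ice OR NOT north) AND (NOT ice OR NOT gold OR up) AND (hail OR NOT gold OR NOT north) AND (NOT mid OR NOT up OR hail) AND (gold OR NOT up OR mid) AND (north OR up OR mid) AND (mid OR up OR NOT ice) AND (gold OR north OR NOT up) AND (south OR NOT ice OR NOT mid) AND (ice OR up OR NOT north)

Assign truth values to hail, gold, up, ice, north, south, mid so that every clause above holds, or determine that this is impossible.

UNSATISFIABLE

Suppose mid = true.
Suppose up = false.
Suppose gold = true.
From the singleton clause (ice), ice = true.
Now (NOT ice) is unsatisfied and unit — conflict.
That branch fails; take gold = false instead.
From the singleton clause (north), north = true.
From the singleton clause (ice), ice = true.
From the singleton clause (NOT hail), hail = false.
From the singleton clause (NOT south), south = false.
Now (south) is unsatisfied and unit — conflict.
Neither gold = true nor gold = false works.
That branch fails; take up = true instead.
From the singleton clause (south), south = true.
From the singleton clause (hail), hail = true.
Now (NOT hail) is unsatisfied and unit — conflict.
Neither up = true nor up = false works.
That branch fails; take mid = false instead.
Suppose hail = false.
Suppose south = false.
From the singleton clause (NOT up), up = false.
From the singleton clause (north), north = true.
From the singleton clause (ice), ice = true.
Now (NOT ice) is unsatisfied and unit — conflict.
That branch fails; take south = true instead.
From the singleton clause (north), north = true.
From the singleton clause (NOT up), up = false.
From the singleton clause (NOT gold), gold = false.
Now (gold) is unsatisfied and unit — conflict.
Neither south = true nor south = false works.
That branch fails; take hail = true instead.
From the singleton clause (NOT south), south = false.
From the singleton clause (NOT gold), gold = false.
From the singleton clause (NOT up), up = false.
From the singleton clause (north), north = true.
From the singleton clause (NOT ice), ice = false.
Now (ice) is unsatisfied and unit — conflict.
Neither hail = true nor hail = false works.
Neither mid = true nor mid = false works.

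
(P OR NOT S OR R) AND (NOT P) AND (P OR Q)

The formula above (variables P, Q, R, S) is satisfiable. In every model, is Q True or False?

Suppose Q = false.
(NOT P) alone gives P = false.
Now (P) is unsatisfied and unit — conflict.
So every satisfying assignment has Q = True.

True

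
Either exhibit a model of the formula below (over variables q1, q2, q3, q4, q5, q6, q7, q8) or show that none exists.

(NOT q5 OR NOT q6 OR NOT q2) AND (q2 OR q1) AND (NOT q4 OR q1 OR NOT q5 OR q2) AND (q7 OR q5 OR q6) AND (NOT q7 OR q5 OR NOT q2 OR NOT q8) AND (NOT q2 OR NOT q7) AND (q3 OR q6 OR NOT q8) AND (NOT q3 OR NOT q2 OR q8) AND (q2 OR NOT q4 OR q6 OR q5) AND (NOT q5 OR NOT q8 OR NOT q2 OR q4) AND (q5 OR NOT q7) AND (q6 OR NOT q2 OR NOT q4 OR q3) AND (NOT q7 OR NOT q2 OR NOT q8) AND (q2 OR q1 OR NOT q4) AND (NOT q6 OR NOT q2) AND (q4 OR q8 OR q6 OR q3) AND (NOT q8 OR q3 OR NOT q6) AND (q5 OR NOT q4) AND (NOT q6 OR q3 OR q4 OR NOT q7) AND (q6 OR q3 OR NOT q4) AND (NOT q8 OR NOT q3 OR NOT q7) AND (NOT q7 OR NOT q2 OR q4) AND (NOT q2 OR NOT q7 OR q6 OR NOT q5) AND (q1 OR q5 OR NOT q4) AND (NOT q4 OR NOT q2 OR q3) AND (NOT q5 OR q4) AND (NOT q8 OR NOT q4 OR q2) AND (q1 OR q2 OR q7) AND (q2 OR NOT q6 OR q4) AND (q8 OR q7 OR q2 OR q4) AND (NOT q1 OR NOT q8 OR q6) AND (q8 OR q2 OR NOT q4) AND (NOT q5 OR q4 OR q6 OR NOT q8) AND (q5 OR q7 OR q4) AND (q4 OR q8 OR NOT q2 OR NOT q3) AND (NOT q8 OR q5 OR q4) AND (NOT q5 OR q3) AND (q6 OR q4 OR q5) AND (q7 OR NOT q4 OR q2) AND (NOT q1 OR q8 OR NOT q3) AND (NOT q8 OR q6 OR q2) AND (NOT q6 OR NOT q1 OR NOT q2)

q1: false,  q2: true,  q3: true,  q4: true,  q5: true,  q6: false,  q7: false,  q8: true

Case q2 = true:
From the singleton clause (NOT q7), q7 = false.
From the singleton clause (NOT q6), q6 = false.
From the singleton clause (q5), q5 = true.
From the singleton clause (q4), q4 = true.
From the singleton clause (q3), q3 = true.
From the singleton clause (q8), q8 = true.
From the singleton clause (NOT q1), q1 = false.
All clauses are satisfied.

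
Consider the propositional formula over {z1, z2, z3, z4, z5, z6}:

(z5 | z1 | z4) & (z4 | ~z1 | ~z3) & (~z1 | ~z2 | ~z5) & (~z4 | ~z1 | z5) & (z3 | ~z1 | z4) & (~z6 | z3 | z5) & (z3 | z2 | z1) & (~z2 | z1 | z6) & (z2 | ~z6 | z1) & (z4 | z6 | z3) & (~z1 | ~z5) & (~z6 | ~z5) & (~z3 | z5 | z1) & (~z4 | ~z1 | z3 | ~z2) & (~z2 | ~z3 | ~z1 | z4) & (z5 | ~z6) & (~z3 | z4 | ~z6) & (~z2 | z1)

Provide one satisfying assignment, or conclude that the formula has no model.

Try z1 = 0.
The clause (~z2) is unit, so z2 = 0.
The clause (z3) is unit, so z3 = 1.
The clause (~z6) is unit, so z6 = 0.
The clause (z5) is unit, so z5 = 1.
Every clause is now satisfied; z4 is unconstrained.

z1 ↦ 0,  z2 ↦ 0,  z3 ↦ 1,  z4 ↦ 1,  z5 ↦ 1,  z6 ↦ 0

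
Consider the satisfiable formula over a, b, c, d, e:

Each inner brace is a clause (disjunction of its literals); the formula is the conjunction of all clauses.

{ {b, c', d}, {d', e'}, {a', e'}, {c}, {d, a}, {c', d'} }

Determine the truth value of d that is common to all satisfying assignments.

False

Suppose d = 1.
The clause (e') is unit, so e = 0.
The clause (c) is unit, so c = 1.
That conflicts with the unit clause (c').
So every satisfying assignment has d = False.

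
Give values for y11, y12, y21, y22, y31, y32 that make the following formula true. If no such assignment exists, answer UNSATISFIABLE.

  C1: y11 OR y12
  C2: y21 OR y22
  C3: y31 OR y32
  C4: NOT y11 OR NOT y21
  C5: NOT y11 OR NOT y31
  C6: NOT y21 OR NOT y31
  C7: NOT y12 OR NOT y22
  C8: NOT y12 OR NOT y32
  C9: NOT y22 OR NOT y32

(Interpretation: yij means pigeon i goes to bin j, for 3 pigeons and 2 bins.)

UNSATISFIABLE

Branch on y11: set y11 = true.
The clause (NOT y21) is unit, so y21 = false.
The clause (y22) is unit, so y22 = true.
The clause (NOT y31) is unit, so y31 = false.
The clause (y32) is unit, so y32 = true.
That conflicts with the unit clause (NOT y32).
Backtrack on y11: now try y11 = false.
The clause (y12) is unit, so y12 = true.
The clause (NOT y22) is unit, so y22 = false.
The clause (y21) is unit, so y21 = true.
The clause (NOT y31) is unit, so y31 = false.
The clause (y32) is unit, so y32 = true.
That conflicts with the unit clause (NOT y32).
Neither y11 = true nor y11 = false works.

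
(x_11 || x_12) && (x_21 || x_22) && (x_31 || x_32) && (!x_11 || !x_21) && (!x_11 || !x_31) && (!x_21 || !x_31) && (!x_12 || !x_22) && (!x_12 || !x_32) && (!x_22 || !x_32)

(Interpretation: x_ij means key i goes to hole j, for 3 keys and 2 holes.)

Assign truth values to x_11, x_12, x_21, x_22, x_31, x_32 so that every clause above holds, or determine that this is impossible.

UNSATISFIABLE

Branch on x_11: set x_11 = true.
Unit clause (!x_21) forces x_21 = false.
Unit clause (x_22) forces x_22 = true.
Unit clause (!x_31) forces x_31 = false.
Unit clause (x_32) forces x_32 = true.
Now (!x_32) is unsatisfied and unit — conflict.
Backtrack on x_11: now try x_11 = false.
Unit clause (x_12) forces x_12 = true.
Unit clause (!x_22) forces x_22 = false.
Unit clause (x_21) forces x_21 = true.
Unit clause (!x_31) forces x_31 = false.
Unit clause (x_32) forces x_32 = true.
Now (!x_32) is unsatisfied and unit — conflict.
Neither x_11 = true nor x_11 = false works.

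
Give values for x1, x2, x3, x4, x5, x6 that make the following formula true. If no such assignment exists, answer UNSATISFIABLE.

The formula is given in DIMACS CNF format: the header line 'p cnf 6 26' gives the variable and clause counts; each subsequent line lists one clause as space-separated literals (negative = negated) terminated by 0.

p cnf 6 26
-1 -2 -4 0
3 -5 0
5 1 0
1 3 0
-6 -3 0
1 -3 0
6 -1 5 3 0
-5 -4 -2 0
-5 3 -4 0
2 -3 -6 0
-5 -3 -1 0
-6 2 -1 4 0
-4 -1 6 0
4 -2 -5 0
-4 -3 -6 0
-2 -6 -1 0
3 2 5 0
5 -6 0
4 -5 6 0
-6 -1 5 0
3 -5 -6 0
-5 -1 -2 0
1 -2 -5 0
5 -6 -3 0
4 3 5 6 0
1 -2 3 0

x1=True, x2=False, x3=True, x4=False, x5=False, x6=False

Try x3 = True.
From the singleton clause (¬x6), x6 = False.
From the singleton clause (x1), x1 = True.
From the singleton clause (¬x5), x5 = False.
From the singleton clause (¬x4), x4 = False.
Every clause is now satisfied; x2 is unconstrained.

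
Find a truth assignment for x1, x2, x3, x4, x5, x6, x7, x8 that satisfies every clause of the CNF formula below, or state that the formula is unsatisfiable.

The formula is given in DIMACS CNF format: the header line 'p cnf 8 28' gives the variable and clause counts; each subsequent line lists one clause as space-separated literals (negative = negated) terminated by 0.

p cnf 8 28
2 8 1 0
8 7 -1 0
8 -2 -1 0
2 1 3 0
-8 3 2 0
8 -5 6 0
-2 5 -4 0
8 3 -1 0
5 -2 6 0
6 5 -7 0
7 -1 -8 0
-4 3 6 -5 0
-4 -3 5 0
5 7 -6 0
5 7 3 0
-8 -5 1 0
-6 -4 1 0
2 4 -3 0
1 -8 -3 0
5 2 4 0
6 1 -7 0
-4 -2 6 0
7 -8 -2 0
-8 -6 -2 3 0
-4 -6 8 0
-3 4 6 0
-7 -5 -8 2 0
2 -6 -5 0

x1: False; x2: True; x3: False; x4: False; x5: False; x6: True; x7: True; x8: False

Suppose x2 = True.
Suppose x8 = False.
Unit clause (¬x1) forces x1 = False.
Suppose x5 = False.
Unit clause (¬x4) forces x4 = False.
Unit clause (x6) forces x6 = True.
Unit clause (x7) forces x7 = True.
Every clause is now satisfied; x3 is unconstrained.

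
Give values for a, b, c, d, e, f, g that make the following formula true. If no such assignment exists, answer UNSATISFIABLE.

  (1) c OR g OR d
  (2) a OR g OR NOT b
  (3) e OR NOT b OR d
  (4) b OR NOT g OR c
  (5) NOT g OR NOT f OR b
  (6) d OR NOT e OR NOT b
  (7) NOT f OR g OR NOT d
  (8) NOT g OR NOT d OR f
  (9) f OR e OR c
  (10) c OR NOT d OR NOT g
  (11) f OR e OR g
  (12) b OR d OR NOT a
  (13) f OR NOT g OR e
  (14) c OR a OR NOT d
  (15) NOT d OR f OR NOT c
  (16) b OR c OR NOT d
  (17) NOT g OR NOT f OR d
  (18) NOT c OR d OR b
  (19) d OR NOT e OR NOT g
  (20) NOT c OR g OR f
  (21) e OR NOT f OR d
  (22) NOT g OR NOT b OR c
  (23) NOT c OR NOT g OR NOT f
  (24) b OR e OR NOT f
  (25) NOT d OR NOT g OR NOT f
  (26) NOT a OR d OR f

a=true,  b=true,  c=false,  d=true,  e=true,  f=false,  g=false

Suppose c = false.
Suppose g = false.
The clause (d) is unit, so d = true.
The clause (NOT f) is unit, so f = false.
The clause (e) is unit, so e = true.
The clause (a) is unit, so a = true.
The clause (b) is unit, so b = true.
This assignment satisfies each clause.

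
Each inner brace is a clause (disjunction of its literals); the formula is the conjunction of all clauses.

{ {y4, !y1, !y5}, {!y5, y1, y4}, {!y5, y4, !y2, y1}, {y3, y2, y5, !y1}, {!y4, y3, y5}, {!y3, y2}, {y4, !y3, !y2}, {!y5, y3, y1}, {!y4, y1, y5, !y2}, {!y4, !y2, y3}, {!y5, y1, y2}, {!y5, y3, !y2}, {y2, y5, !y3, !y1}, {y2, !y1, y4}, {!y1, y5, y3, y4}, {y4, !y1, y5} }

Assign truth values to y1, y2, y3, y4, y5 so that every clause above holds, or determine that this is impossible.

y1 ↦ false, y2 ↦ false, y3 ↦ false, y4 ↦ false, y5 ↦ false

Branch on y3: set y3 = false.
Branch on y4: set y4 = false.
Branch on y1: set y1 = false.
From the singleton clause (!y5), y5 = false.
All clauses hold; y2 can take either value.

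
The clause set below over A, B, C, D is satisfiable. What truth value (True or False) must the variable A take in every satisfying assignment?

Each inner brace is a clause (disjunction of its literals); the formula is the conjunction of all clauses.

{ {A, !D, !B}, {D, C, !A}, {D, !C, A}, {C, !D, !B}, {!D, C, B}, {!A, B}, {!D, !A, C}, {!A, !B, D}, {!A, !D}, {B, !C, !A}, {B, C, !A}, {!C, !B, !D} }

Suppose A = true.
Unit clause (B) forces B = true.
Unit clause (D) forces D = true.
But (!D) is also a unit clause — contradiction.
So every satisfying assignment has A = False.

False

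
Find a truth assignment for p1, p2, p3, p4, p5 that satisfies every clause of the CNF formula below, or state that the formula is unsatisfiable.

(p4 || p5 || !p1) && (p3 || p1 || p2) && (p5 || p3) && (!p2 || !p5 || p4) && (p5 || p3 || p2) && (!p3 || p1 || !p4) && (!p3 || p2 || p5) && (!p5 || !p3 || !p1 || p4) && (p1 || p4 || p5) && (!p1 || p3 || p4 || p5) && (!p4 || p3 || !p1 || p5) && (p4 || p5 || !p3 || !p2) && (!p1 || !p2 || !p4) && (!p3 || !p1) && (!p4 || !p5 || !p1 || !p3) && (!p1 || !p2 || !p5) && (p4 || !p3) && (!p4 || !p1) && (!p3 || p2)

p1 ↦ true, p2 ↦ false, p3 ↦ false, p4 ↦ false, p5 ↦ true

Try p5 = true.
Try p2 = false.
From the singleton clause (!p3), p3 = false.
From the singleton clause (p1), p1 = true.
From the singleton clause (!p4), p4 = false.
All clauses are satisfied.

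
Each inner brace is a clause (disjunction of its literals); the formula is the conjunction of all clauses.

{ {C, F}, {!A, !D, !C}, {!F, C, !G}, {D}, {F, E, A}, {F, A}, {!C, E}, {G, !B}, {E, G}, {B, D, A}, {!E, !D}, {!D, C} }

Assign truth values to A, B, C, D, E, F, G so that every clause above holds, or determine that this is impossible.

From the singleton clause (D), D = true.
From the singleton clause (!E), E = false.
From the singleton clause (!C), C = false.
Now (C) is unsatisfied and unit — conflict.

UNSATISFIABLE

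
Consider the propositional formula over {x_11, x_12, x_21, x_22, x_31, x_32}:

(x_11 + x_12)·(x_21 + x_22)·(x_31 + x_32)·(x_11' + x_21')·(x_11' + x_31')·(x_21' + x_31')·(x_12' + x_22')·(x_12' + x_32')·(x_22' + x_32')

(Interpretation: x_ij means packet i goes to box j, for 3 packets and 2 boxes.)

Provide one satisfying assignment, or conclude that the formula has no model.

Branch on x_11: set x_11 = 1.
(x_21') alone gives x_21 = 0.
(x_22) alone gives x_22 = 1.
(x_31') alone gives x_31 = 0.
(x_32) alone gives x_32 = 1.
Now (x_32') is unsatisfied and unit — conflict.
That branch fails; take x_11 = 0 instead.
(x_12) alone gives x_12 = 1.
(x_22') alone gives x_22 = 0.
(x_21) alone gives x_21 = 1.
(x_31') alone gives x_31 = 0.
(x_32) alone gives x_32 = 1.
Now (x_32') is unsatisfied and unit — conflict.
Both values of x_11 lead to a conflict.

UNSATISFIABLE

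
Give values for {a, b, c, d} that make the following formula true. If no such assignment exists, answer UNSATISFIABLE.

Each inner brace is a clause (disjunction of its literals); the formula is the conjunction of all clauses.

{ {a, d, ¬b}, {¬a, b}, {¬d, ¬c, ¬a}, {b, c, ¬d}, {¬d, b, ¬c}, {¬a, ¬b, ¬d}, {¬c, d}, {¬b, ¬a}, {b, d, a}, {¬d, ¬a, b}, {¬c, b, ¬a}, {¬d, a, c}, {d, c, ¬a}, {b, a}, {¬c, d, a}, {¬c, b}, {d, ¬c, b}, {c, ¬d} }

a ↦ False, b ↦ True, c ↦ True, d ↦ True

Case a = False:
From the singleton clause (b), b = True.
From the singleton clause (d), d = True.
From the singleton clause (c), c = True.
All clauses are satisfied.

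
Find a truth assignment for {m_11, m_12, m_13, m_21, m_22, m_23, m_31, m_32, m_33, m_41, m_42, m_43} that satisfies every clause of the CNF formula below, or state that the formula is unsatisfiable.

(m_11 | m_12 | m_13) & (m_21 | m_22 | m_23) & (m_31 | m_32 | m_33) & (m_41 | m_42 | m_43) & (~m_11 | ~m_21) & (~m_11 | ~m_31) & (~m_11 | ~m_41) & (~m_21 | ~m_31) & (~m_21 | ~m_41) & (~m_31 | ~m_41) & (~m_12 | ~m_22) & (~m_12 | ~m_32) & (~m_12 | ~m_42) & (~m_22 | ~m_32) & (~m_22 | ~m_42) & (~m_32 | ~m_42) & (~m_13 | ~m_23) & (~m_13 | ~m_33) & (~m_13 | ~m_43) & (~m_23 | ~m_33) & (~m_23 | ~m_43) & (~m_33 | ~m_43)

Try m_11 = 0.
Try m_12 = 1.
(~m_22) alone gives m_22 = 0.
(~m_32) alone gives m_32 = 0.
(~m_42) alone gives m_42 = 0.
Try m_21 = 1.
(~m_31) alone gives m_31 = 0.
(m_33) alone gives m_33 = 1.
(~m_41) alone gives m_41 = 0.
(m_43) alone gives m_43 = 1.
But (~m_43) is also a unit clause — contradiction.
So m_21 must be the other value — set m_21 = 0.
(m_23) alone gives m_23 = 1.
(~m_13) alone gives m_13 = 0.
(~m_33) alone gives m_33 = 0.
(m_31) alone gives m_31 = 1.
(~m_41) alone gives m_41 = 0.
(m_43) alone gives m_43 = 1.
But (~m_43) is also a unit clause — contradiction.
Either choice for m_21 ends in contradiction.
So m_12 must be the other value — set m_12 = 0.
(m_13) alone gives m_13 = 1.
(~m_23) alone gives m_23 = 0.
(~m_33) alone gives m_33 = 0.
(~m_43) alone gives m_43 = 0.
Try m_21 = 1.
(~m_31) alone gives m_31 = 0.
(m_32) alone gives m_32 = 1.
(~m_41) alone gives m_41 = 0.
(m_42) alone gives m_42 = 1.
But (~m_42) is also a unit clause — contradiction.
So m_21 must be the other value — set m_21 = 0.
(m_22) alone gives m_22 = 1.
(~m_32) alone gives m_32 = 0.
(m_31) alone gives m_31 = 1.
(~m_41) alone gives m_41 = 0.
(m_42) alone gives m_42 = 1.
But (~m_42) is also a unit clause — contradiction.
Either choice for m_21 ends in contradiction.
Either choice for m_12 ends in contradiction.
So m_11 must be the other value — set m_11 = 1.
(~m_21) alone gives m_21 = 0.
(~m_31) alone gives m_31 = 0.
(~m_41) alone gives m_41 = 0.
Try m_22 = 1.
(~m_12) alone gives m_12 = 0.
(~m_32) alone gives m_32 = 0.
(m_33) alone gives m_33 = 1.
(~m_42) alone gives m_42 = 0.
(m_43) alone gives m_43 = 1.
But (~m_43) is also a unit clause — contradiction.
So m_22 must be the other value — set m_22 = 0.
(m_23) alone gives m_23 = 1.
(~m_13) alone gives m_13 = 0.
(~m_33) alone gives m_33 = 0.
(m_32) alone gives m_32 = 1.
(~m_12) alone gives m_12 = 0.
(~m_42) alone gives m_42 = 0.
(m_43) alone gives m_43 = 1.
But (~m_43) is also a unit clause — contradiction.
Either choice for m_22 ends in contradiction.
Either choice for m_11 ends in contradiction.

UNSATISFIABLE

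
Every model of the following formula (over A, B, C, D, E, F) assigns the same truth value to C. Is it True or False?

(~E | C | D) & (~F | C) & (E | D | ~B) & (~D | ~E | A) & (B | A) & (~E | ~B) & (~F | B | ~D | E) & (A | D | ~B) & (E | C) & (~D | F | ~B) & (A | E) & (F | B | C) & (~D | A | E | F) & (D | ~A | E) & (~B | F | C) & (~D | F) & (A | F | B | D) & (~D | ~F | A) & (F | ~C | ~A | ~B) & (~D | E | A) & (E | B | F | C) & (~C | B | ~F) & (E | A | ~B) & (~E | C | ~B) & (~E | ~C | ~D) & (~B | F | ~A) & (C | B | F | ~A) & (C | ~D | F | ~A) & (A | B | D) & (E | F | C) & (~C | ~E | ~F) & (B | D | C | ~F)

True

Suppose C = 0.
(~F) alone gives F = 0.
(E) alone gives E = 1.
(D) alone gives D = 1.
But (~D) is also a unit clause — contradiction.
So every satisfying assignment has C = True.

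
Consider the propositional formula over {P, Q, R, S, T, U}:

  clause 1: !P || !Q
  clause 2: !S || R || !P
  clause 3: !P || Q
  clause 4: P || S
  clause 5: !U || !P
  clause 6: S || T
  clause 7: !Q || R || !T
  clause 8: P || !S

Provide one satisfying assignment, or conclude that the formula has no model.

Suppose P = false.
The clause (S) is unit, so S = true.
Now (!S) is unsatisfied and unit — conflict.
That branch fails; take P = true instead.
The clause (!Q) is unit, so Q = false.
Now (Q) is unsatisfied and unit — conflict.
Neither P = true nor P = false works.

UNSATISFIABLE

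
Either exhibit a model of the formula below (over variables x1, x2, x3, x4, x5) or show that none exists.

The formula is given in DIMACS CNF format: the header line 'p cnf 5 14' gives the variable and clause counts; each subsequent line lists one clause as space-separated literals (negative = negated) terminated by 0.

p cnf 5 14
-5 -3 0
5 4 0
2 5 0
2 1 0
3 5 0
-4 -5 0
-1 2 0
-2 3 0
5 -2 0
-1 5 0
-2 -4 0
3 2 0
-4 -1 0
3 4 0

Branch on x5: set x5 = False.
Unit clause (x4) forces x4 = True.
Unit clause (x2) forces x2 = True.
Now (¬x2) is unsatisfied and unit — conflict.
So x5 must be the other value — set x5 = True.
Unit clause (¬x3) forces x3 = False.
Unit clause (¬x4) forces x4 = False.
Now (x4) is unsatisfied and unit — conflict.
Both values of x5 lead to a conflict.

UNSATISFIABLE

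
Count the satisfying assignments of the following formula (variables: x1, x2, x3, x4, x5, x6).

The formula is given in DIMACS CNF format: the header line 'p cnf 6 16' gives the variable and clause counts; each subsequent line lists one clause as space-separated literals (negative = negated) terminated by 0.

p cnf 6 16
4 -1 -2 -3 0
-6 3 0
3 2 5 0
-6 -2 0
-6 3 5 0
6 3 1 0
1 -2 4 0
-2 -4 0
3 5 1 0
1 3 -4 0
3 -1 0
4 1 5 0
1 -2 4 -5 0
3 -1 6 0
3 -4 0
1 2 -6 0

11

There are 2^6 = 64 truth assignments over (x1, x2, x3, x4, x5, x6).
Split on x4. With x4 = True, the clauses containing x4 are satisfied and ¬x4 drops from the rest; 6 of the 2^5 = 32 assignments to the other variables satisfy what remains.
With x4 = False, by the same count on the reduced clause set, 5 assignments work.
Total: 6 + 5 = 11.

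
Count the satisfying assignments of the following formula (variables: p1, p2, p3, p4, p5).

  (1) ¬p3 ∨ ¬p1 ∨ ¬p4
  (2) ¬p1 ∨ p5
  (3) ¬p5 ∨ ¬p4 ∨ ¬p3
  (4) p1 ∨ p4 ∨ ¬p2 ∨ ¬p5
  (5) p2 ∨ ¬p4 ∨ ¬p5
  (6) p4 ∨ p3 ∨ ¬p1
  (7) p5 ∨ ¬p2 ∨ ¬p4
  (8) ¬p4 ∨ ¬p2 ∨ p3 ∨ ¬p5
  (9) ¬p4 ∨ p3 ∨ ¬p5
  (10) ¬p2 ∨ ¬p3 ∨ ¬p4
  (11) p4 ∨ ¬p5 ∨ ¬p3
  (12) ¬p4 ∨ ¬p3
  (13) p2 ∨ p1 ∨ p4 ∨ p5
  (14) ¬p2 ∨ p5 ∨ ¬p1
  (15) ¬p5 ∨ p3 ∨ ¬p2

4

There are 2^5 = 32 truth assignments over (p1, p2, p3, p4, p5).
Split on p4. With p4 = True, the clauses containing p4 are satisfied and ¬p4 drops from the rest; 1 of the 2^4 = 16 assignments to the other variables satisfy what remains.
With p4 = False, by the same count on the reduced clause set, 3 assignments work.
(One model: p1=F, p2=F, p3=F, p4=F, p5=T.)
Total: 1 + 3 = 4.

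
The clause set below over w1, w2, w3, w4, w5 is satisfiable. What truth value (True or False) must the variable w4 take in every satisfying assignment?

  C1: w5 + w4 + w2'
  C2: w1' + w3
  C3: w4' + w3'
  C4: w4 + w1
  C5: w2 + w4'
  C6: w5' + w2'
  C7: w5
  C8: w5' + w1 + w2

Suppose w4 = 1.
From the singleton clause (w3'), w3 = 0.
From the singleton clause (w1'), w1 = 0.
From the singleton clause (w2), w2 = 1.
From the singleton clause (w5'), w5 = 0.
Now (w5) is unsatisfied and unit — conflict.
So every satisfying assignment has w4 = False.

False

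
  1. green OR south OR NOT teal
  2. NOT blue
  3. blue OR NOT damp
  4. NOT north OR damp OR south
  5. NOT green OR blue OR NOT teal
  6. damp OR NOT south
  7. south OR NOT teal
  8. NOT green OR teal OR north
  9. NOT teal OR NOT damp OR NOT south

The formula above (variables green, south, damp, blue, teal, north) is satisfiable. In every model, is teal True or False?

False

Suppose teal = true.
The clause (NOT blue) is unit, so blue = false.
The clause (NOT damp) is unit, so damp = false.
The clause (NOT green) is unit, so green = false.
The clause (south) is unit, so south = true.
But (NOT south) is also a unit clause — contradiction.
So every satisfying assignment has teal = False.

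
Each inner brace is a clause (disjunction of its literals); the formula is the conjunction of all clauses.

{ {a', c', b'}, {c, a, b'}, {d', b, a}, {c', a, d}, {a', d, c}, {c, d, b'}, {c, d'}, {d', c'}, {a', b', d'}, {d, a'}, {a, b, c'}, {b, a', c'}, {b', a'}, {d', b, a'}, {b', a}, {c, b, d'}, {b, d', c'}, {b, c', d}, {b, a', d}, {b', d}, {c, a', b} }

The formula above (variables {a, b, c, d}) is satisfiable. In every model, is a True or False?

False

Suppose a = 1.
(d) alone gives d = 1.
(c) alone gives c = 1.
But (c') is also a unit clause — contradiction.
So every satisfying assignment has a = False.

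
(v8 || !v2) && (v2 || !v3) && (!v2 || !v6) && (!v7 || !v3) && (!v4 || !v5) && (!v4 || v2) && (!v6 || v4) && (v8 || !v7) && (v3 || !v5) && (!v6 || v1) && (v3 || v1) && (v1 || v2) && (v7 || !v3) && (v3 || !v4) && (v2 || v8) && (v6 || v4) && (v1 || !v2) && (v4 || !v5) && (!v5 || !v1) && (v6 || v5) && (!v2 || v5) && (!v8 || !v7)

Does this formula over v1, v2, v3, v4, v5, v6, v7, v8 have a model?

Unsatisfiable

Branch on v8: set v8 = true.
(!v7) alone gives v7 = false.
(!v3) alone gives v3 = false.
(!v5) alone gives v5 = false.
(v1) alone gives v1 = true.
(!v4) alone gives v4 = false.
(!v6) alone gives v6 = false.
That conflicts with the unit clause (v6).
That branch fails; take v8 = false instead.
(!v2) alone gives v2 = false.
That conflicts with the unit clause (v2).
Both values of v8 lead to a conflict.
No assignment satisfies every clause.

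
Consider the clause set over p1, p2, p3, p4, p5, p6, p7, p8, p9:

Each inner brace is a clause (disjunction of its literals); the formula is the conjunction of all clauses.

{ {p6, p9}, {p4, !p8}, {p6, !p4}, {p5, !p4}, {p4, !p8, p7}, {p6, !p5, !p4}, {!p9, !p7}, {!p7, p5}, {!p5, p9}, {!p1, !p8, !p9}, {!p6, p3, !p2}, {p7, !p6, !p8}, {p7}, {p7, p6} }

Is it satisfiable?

From the singleton clause (p7), p7 = true.
From the singleton clause (!p9), p9 = false.
From the singleton clause (p6), p6 = true.
From the singleton clause (p5), p5 = true.
That conflicts with the unit clause (!p5).
No assignment satisfies every clause.

No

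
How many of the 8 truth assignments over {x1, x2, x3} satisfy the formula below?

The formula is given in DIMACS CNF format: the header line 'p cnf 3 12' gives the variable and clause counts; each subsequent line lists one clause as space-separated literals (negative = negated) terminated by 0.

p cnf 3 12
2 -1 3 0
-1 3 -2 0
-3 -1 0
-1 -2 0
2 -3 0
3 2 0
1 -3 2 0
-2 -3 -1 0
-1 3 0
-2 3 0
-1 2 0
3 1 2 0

1

There are 2^3 = 8 truth assignments over (x1, x2, x3).
Check each against the 12 clauses (columns in the order x1, x2, x3):
  F F F  ✗ fails (x3 ∨ x2)
  F F T  ✗ fails (x2 ∨ ¬x3)
  F T F  ✗ fails (¬x2 ∨ x3)
  F T T  ✓ satisfies all
  T F F  ✗ fails (x2 ∨ ¬x1 ∨ x3)
  T F T  ✗ fails (¬x3 ∨ ¬x1)
  T T F  ✗ fails (¬x1 ∨ x3 ∨ ¬x2)
  T T T  ✗ fails (¬x3 ∨ ¬x1)
1 of the 8 rows is a model.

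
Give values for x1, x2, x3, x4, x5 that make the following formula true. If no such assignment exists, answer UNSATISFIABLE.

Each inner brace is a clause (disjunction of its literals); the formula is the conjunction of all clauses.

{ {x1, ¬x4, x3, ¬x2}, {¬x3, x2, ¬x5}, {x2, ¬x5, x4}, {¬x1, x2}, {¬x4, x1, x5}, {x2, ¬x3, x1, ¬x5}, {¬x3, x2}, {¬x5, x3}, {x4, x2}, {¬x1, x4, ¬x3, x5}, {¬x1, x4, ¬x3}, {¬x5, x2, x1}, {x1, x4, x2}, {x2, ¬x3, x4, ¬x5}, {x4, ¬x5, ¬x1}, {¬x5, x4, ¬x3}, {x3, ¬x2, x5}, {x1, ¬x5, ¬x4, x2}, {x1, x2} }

x1 ↦ True, x2 ↦ True, x3 ↦ True, x4 ↦ True, x5 ↦ False

Try x1 = True.
(x2) alone gives x2 = True.
Try x5 = False.
(x3) alone gives x3 = True.
(x4) alone gives x4 = True.
All clauses are satisfied.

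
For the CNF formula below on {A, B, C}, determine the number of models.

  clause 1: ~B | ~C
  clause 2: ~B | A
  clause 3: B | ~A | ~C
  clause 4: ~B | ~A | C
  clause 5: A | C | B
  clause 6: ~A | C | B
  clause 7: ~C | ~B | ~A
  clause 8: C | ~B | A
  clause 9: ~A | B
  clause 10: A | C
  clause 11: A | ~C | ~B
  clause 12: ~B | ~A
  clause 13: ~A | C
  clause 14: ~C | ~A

1

There are 2^3 = 8 truth assignments over (A, B, C).
Check each against the 14 clauses (columns in the order A, B, C):
  F F F  ✗ fails (A | C | B)
  F F T  ✓ satisfies all
  F T F  ✗ fails (~B | A)
  F T T  ✗ fails (~B | ~C)
  T F F  ✗ fails (~A | C | B)
  T F T  ✗ fails (B | ~A | ~C)
  T T F  ✗ fails (~B | ~A | C)
  T T T  ✗ fails (~B | ~C)
1 of the 8 rows is a model.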